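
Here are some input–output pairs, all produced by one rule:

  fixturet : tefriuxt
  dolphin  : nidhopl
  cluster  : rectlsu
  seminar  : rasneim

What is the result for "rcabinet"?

ternciab

The rule is to move the last character to the front, then take characters alternately from the front and the back (1st, last, 2nd, 2nd-last, ...).
On "rcabinet": the first step gives "trcabine", and the second then gives "ternciab".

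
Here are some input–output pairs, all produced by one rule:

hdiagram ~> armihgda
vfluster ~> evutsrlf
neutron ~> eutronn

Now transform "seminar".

asrnmie

In each case the input is transformed by: sort the characters into reverse alphabetical order, then move the last character to the front.
Doing the same to "seminar": "asrnmie".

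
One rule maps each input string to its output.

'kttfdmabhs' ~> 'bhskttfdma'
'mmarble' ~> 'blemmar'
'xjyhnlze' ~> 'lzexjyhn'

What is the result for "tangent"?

enttang

The rule is to move the last 3 characters to the front (rotate right by 3).
Doing the same to "tangent": "enttang".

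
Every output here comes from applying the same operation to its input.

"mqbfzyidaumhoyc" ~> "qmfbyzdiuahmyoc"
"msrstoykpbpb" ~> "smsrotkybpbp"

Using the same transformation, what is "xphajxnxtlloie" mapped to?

The rule is to swap each adjacent pair of characters (1↔2, 3↔4, ...).
Applying that to "xphajxnxtlloie" gives "pxahxjxnltolei".

pxahxjxnltolei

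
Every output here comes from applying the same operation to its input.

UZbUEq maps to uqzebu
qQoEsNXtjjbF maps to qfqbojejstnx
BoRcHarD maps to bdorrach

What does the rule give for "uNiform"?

umnriof

The rule is to take characters alternately from the front and the back (1st, last, 2nd, 2nd-last, ...), then convert every letter to lowercase.
"uNiform" → "umNriof" → "umnriof".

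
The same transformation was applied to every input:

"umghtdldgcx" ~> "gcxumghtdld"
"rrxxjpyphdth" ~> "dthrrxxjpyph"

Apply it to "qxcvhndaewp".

ewpqxcvhnda

The pattern: move the last 3 characters to the front (rotate right by 3).
For "qxcvhndaewp" the result is "ewpqxcvhnda".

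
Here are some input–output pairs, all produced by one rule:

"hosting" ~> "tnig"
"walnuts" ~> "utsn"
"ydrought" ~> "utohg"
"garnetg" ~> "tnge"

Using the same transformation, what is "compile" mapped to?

plie

The transformation: delete the first 3 characters, then sort the characters into reverse alphabetical order.
Starting from "compile": after the first operation, "pile"; after the second, "plie".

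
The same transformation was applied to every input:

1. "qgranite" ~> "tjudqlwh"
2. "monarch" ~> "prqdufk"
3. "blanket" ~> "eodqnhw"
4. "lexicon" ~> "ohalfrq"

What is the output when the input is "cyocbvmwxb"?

What's happening: shift every letter 3 places forward in the alphabet (wrapping around).
"cyocbvmwxb" → "fbrfeypzae".

fbrfeypzae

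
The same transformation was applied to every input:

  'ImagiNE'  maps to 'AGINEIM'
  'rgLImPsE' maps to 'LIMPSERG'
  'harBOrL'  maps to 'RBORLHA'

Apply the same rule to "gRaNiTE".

ANITEGR

The transformation: move the first 2 characters to the end (rotate left by 2), then convert every letter to uppercase.
For "gRaNiTE", step one produces "aNiTEgR"; step two turns that into "ANITEGR".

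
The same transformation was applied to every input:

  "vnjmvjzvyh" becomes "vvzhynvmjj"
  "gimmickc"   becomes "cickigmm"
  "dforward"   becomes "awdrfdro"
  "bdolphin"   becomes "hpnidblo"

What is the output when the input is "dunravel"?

Rule — swap each adjacent pair of characters (1↔2, 3↔4, ...), then swap the front and back halves of the string.
Starting from "dunravel": after the first operation, "udrnvale"; after the second, "valeudrn".

valeudrn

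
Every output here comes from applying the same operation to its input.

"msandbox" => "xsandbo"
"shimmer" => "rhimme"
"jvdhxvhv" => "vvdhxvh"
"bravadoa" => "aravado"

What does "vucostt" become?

tucost

The pattern: swap the first and last characters, then delete the last character.
Working it through for "vucostt": intermediate "tucostv", final "tucost".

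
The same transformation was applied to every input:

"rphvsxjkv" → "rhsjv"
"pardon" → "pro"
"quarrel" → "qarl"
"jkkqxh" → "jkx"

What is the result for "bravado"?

The rule is to keep every other character starting from the first (positions 1st, 3rd, 5th, ...).
Doing the same to "bravado": "baao".

baao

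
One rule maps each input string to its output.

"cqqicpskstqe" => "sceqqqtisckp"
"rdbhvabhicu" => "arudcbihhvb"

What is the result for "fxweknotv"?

The rule is to take characters alternately from the front and the back (1st, last, 2nd, 2nd-last, ...), then move the last character to the front.
For "fxweknotv", step one produces "fvxtwoenk"; step two turns that into "kfvxtwoen".

kfvxtwoen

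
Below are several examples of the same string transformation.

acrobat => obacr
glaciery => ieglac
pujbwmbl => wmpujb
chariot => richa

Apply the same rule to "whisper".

In each case the input is transformed by: delete the last 2 characters, then move the last 2 characters to the front (rotate right by 2).
Applying both steps to "whisper": "whisp", then "spwhi".
(Check on "glaciery": → "glacie" → "ieglac" ✓)

spwhi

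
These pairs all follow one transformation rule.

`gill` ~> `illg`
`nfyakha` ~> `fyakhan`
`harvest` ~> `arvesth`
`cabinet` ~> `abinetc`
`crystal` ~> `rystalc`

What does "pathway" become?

The transformation: move the first character to the end.
So "pathway" becomes "athwayp".

athwayp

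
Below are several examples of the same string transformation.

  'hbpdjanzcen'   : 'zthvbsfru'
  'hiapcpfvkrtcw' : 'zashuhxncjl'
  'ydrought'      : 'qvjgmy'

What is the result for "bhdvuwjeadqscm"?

Looking at the pairs, the operation is to shift every letter 8 places backward in the alphabet (wrapping around), then delete the last 2 characters.
For "bhdvuwjeadqscm", step one produces "tzvnmobwsvikue"; step two turns that into "tzvnmobwsvik".

tzvnmobwsvik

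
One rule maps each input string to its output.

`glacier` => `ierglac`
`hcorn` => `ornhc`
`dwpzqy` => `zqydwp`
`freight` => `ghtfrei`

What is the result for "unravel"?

velunra

In each case the input is transformed by: move the last 3 characters to the front (rotate right by 3).
So "unravel" becomes "velunra".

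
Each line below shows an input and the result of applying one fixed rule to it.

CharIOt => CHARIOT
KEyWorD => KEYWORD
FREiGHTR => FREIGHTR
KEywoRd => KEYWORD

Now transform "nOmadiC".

NOMADIC

Looking at the pairs, the operation is to convert every letter to uppercase.
Applying that to "nOmadiC" gives "NOMADIC".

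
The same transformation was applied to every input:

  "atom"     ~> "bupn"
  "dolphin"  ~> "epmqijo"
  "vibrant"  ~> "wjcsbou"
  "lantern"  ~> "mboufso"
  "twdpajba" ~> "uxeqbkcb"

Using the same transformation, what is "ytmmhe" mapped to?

zunnif

Looking at the pairs, the operation is to shift every letter 1 place forward in the alphabet (wrapping around).
Doing the same to "ytmmhe": "zunnif".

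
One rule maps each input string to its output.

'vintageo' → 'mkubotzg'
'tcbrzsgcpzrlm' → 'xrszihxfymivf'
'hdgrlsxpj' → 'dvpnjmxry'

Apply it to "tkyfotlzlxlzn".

Looking at the pairs, the operation is to move the last 3 characters to the front (rotate right by 3), then shift every letter 6 places forward in the alphabet (wrapping around).
On "tkyfotlzlxlzn": the first step gives "lzntkyfotlzlx", and the second then gives "rftzqeluzrfrd".

rftzqeluzrfrd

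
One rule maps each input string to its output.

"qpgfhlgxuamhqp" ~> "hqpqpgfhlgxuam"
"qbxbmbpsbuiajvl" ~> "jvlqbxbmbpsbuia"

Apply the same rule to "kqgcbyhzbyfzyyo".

Looking at the pairs, the operation is to move the last 3 characters to the front (rotate right by 3).
Doing the same to "kqgcbyhzbyfzyyo": "yyokqgcbyhzbyfz".

yyokqgcbyhzbyfz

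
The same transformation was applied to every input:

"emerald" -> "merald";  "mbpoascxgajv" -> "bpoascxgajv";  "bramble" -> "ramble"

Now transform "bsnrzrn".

The pattern: delete the first character.
So "bsnrzrn" becomes "snrzrn".

snrzrn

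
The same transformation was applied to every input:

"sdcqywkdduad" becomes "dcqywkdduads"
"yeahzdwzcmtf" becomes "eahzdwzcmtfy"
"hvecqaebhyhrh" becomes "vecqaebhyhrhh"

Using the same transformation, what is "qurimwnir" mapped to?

urimwnirq

The rule is to move the first character to the end.
So "qurimwnir" becomes "urimwnirq".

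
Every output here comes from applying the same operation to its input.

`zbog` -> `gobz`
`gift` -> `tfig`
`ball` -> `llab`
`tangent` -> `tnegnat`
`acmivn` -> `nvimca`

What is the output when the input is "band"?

Rule — reverse the string.
Applying that to "band" gives "dnab".

dnab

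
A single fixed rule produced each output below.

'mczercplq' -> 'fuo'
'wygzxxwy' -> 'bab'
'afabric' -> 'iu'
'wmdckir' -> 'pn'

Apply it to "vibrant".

ld

The rule is to shift every letter 3 places forward in the alphabet (wrapping around), then keep one character in every 3, starting at position 2 (positions 2nd, 5th, 8th, ...).
Working it through for "vibrant": intermediate "yleudqw", final "ld".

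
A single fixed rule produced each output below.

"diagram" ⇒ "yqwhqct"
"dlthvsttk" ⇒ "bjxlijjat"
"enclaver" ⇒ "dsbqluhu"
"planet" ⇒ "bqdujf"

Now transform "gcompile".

Rule — move the first character to the end, then shift every letter 10 places backward in the alphabet (wrapping around).
Starting from "gcompile": after the first operation, "compileg"; after the second, "secfybuw".
(Check on "planet": → "lanetp" → "bqdujf" ✓)

secfybuw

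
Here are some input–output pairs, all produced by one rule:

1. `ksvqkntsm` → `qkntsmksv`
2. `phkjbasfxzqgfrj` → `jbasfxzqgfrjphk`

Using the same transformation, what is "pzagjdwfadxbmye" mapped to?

Each output is the input with this applied: move the first 3 characters to the end (rotate left by 3).
"pzagjdwfadxbmye" → "gjdwfadxbmyepza".

gjdwfadxbmyepza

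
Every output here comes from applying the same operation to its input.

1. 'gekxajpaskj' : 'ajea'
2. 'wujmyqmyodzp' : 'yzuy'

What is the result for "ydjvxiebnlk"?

What's happening: keep one character in every 3, starting at position 2 (positions 2nd, 5th, 8th, ...), then move the first 2 characters to the end (rotate left by 2).
For "ydjvxiebnlk", step one produces "dxbk"; step two turns that into "bkdx".

bkdx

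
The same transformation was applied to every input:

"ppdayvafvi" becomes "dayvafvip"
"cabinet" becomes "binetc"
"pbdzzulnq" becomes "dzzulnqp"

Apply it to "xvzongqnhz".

Rule — move the first character to the end, then delete the first character.
Applying both steps to "xvzongqnhz": "vzongqnhzx", then "zongqnhzx".

zongqnhzx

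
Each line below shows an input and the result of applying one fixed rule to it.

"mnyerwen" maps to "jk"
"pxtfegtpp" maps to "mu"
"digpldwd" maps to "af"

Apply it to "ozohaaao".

The pattern: shift every letter 3 places backward in the alphabet (wrapping around), then keep only the first 2 characters.
Starting from "ozohaaao": after the first operation, "lwlexxxl"; after the second, "lw".

lw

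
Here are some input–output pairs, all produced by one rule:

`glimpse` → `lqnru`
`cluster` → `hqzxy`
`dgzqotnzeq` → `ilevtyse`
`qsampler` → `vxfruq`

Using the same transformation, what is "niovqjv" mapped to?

sntav

The rule is to delete the last 2 characters, then shift every letter 5 places forward in the alphabet (wrapping around).
Working it through for "niovqjv": intermediate "niovq", final "sntav".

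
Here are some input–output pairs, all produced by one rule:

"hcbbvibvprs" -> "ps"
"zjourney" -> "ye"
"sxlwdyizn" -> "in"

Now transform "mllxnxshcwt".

ct

The transformation: swap each adjacent pair of characters (1↔2, 3↔4, ...), then keep only the last 2 characters.
On "mllxnxshcwt": the first step gives "lmxlxnhswct", and the second then gives "ct".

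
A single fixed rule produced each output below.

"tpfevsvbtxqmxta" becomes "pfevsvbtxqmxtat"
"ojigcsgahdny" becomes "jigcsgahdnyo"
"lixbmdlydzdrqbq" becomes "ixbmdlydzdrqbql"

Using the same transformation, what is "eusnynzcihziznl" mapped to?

The pattern: move the first character to the end.
Applying that to "eusnynzcihziznl" gives "usnynzcihziznle".

usnynzcihziznle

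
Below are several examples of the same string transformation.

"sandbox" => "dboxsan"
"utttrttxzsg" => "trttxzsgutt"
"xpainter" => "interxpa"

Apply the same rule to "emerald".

raldeme

Each output is the input with this applied: move the first 3 characters to the end (rotate left by 3).
On "emerald" that produces "raldeme".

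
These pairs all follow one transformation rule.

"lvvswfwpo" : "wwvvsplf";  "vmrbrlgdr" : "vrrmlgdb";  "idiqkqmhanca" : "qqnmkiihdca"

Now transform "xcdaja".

The pattern: delete the last character, then sort the characters into reverse alphabetical order.
Doing the same to "xcdaja": "xjdca".

xjdca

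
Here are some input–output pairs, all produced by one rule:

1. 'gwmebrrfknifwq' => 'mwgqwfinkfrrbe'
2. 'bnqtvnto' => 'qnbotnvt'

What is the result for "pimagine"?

mipeniga

The rule is to reverse the string, then move the last 3 characters to the front (rotate right by 3).
On "pimagine" that produces "mipeniga".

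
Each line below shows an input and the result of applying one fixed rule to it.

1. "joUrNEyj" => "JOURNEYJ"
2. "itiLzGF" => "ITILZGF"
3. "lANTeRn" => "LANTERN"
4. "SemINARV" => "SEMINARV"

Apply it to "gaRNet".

GARNET

The pattern: convert every letter to uppercase.
For "gaRNet" the result is "GARNET".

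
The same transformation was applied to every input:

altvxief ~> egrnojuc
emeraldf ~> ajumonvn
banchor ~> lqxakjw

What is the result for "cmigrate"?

pajcnlvr

Looking at the pairs, the operation is to move the first 3 characters to the end (rotate left by 3), then shift every letter 9 places forward in the alphabet (wrapping around).
For "cmigrate", step one produces "gratecmi"; step two turns that into "pajcnlvr".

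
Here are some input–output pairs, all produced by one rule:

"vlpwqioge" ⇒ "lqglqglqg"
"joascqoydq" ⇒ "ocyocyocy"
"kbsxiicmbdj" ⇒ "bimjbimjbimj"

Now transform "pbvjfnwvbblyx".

bfvlbfvlbfvl

Each output is the input with this applied: keep one character in every 3, starting at position 2 (positions 2nd, 5th, 8th, ...), then write the whole string 3 times in a row.
Applying that to "pbvjfnwvbblyx" gives "bfvlbfvlbfvl".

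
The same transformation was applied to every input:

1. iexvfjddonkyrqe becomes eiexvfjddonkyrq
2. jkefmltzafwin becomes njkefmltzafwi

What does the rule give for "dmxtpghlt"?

Each output is the input with this applied: move the last character to the front.
Doing the same to "dmxtpghlt": "tdmxtpghl".

tdmxtpghl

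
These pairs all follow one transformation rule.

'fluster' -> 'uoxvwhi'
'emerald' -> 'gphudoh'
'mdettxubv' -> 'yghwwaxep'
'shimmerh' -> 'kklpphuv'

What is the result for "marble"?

What's happening: swap the first and last characters, then shift every letter 3 places forward in the alphabet (wrapping around).
Starting from "marble": after the first operation, "earblm"; after the second, "hdueop".
(Check on "fluster": → "rlustef" → "uoxvwhi" ✓)

hdueop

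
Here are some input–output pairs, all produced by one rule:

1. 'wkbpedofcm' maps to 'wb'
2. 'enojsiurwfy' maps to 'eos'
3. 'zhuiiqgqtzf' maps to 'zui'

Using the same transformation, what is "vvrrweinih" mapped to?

vr

Rule — keep every other character starting from the first (positions 1st, 3rd, 5th, ...), then delete the last 3 characters.
Applying that to "vvrrweinih" gives "vr".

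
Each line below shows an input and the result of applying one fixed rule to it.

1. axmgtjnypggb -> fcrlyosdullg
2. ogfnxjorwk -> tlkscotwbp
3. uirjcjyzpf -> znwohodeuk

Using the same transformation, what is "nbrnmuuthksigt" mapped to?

sgwsrzzympxnly

Each output is the input with this applied: shift every letter 5 places forward in the alphabet (wrapping around).
Applying that to "nbrnmuuthksigt" gives "sgwsrzzympxnly".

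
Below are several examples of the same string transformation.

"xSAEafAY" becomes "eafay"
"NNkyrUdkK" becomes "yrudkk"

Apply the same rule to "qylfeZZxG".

What's happening: delete the first 3 characters, then convert every letter to lowercase.
"qylfeZZxG" → "fezzxg".
(Check on "xSAEafAY": → "EafAY" → "eafay" ✓)

fezzxg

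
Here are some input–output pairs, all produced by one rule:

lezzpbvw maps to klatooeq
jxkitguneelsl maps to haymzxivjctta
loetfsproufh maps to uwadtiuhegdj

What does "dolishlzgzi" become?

oxsdaxhwaov

What's happening: shift every letter 11 places backward in the alphabet (wrapping around), then move the last 2 characters to the front (rotate right by 2).
Starting from "dolishlzgzi": after the first operation, "sdaxhwaovox"; after the second, "oxsdaxhwaov".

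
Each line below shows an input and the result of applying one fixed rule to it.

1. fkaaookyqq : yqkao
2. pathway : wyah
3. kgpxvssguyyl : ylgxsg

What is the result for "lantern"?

Each output is the input with this applied: move the last 3 characters to the front (rotate right by 3), then keep every other character starting from the first (positions 1st, 3rd, 5th, ...).
"lantern" → "ernlant" → "enat".
(Check on "pathway": → "waypath" → "wyah" ✓)

enat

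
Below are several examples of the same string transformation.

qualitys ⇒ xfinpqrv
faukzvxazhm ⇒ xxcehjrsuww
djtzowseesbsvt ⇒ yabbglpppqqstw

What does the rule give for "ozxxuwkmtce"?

zbhjlqrtuuw

The pattern: sort the characters into alphabetical order, then shift every letter 3 places backward in the alphabet (wrapping around).
Applying both steps to "ozxxuwkmtce": "cekmotuwxxz", then "zbhjlqrtuuw".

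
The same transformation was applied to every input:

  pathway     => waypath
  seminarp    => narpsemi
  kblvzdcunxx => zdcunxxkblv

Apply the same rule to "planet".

etplan

The pattern: move the first character to the end, then move the first 3 characters to the end (rotate left by 3).
Starting from "planet": after the first operation, "lanetp"; after the second, "etplan".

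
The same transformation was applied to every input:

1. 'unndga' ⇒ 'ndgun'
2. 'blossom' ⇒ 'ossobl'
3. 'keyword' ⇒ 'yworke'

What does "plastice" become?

What's happening: delete the last character, then move the first 2 characters to the end (rotate left by 2).
"plastice" → "plastic" → "asticpl".

asticpl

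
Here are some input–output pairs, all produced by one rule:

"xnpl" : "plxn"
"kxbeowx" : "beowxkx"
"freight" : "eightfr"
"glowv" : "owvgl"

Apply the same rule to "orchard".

The transformation: move the first 2 characters to the end (rotate left by 2).
"orchard" → "chardor".

chardor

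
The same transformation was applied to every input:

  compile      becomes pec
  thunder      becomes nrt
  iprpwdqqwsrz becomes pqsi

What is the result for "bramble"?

meb

What's happening: keep one character in every 3, starting at position 1 (positions 1st, 4th, 7th, ...), then move the first character to the end.
"bramble" → "meb".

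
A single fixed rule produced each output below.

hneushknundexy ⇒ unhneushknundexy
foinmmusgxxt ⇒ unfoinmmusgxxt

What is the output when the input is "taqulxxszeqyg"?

untaqulxxszeqyg

Each output is the input with this applied: prepend "un".
For "taqulxxszeqyg" the result is "untaqulxxszeqyg".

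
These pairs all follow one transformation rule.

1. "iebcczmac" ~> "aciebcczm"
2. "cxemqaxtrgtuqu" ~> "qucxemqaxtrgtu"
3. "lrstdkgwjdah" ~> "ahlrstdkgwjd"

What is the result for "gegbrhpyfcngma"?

magegbrhpyfcng

Rule — move the last 2 characters to the front (rotate right by 2).
On "gegbrhpyfcngma" that produces "magegbrhpyfcng".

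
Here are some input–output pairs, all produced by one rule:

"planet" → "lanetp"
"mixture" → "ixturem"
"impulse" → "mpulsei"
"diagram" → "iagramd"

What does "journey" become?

The transformation: move the first character to the end.
So "journey" becomes "ourneyj".

ourneyj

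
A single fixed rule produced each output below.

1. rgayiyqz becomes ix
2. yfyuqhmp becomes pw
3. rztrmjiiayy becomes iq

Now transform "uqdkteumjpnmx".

In each case the input is transformed by: shift every letter 9 places backward in the alphabet (wrapping around), then keep only the first 2 characters.
"uqdkteumjpnmx" → "lh".

lh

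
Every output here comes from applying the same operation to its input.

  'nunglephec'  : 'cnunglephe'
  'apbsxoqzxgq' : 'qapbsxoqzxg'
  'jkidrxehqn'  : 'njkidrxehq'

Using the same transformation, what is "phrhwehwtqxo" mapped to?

ophrhwehwtqx

What's happening: move the last character to the front.
"phrhwehwtqxo" → "ophrhwehwtqx".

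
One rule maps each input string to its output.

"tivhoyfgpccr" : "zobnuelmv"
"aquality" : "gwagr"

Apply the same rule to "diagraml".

The transformation: shift every letter 6 places forward in the alphabet (wrapping around), then delete the last 3 characters.
"diagraml" → "jogmxgsr" → "jogmx".

jogmx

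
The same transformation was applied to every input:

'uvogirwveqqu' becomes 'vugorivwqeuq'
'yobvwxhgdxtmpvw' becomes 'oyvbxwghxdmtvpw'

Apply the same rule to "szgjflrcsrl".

In each case the input is transformed by: swap each adjacent pair of characters (1↔2, 3↔4, ...).
On "szgjflrcsrl" that produces "zsjglfcrrsl".

zsjglfcrrsl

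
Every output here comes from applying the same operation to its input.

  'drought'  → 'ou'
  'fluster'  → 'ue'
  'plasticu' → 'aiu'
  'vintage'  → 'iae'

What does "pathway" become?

What's happening: keep only the vowels.
Doing the same to "pathway": "aa".

aa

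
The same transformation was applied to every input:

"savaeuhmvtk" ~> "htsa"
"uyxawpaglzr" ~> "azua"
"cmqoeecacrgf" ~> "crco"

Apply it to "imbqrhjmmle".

jliq

Rule — keep one character in every 3, starting at position 1 (positions 1st, 4th, 7th, ...), then move the first 2 characters to the end (rotate left by 2).
Applying both steps to "imbqrhjmmle": "iqjl", then "jliq".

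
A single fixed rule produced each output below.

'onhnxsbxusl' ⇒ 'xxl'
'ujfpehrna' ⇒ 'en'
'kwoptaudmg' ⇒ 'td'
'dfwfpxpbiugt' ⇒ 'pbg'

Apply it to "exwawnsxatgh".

wxg

Rule — delete the first 2 characters, then keep one character in every 3, starting at position 3 (positions 3rd, 6th, 9th, ...).
"exwawnsxatgh" → "wawnsxatgh" → "wxg".
(Check on "ujfpehrna": → "fpehrna" → "en" ✓)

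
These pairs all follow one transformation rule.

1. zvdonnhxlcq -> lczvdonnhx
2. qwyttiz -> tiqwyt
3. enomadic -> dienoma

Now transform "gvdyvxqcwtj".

Each output is the input with this applied: delete the last character, then move the last 2 characters to the front (rotate right by 2).
Working it through for "gvdyvxqcwtj": intermediate "gvdyvxqcwt", final "wtgvdyvxqc".

wtgvdyvxqc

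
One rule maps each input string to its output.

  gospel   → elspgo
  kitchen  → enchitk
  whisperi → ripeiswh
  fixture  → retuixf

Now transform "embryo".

Each output is the input with this applied: reverse the string, then swap each adjacent pair of characters (1↔2, 3↔4, ...).
On "embryo": the first step gives "oyrbme", and the second then gives "yobrem".

yobrem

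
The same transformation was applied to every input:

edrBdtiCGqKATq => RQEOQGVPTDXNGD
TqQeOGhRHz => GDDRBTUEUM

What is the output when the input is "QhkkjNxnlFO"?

Rule — shift every letter 13 places forward in the alphabet (wrapping around) — i.e. ROT13, then convert every letter to uppercase.
For "QhkkjNxnlFO", step one produces "DuxxwAkaySB"; step two turns that into "DUXXWAKAYSB".

DUXXWAKAYSB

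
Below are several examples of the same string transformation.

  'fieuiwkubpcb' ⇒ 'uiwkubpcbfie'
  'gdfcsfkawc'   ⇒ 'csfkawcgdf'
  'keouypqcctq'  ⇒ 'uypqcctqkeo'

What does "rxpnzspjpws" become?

nzspjpwsrxp

The pattern: move the first 3 characters to the end (rotate left by 3).
For "rxpnzspjpws" the result is "nzspjpwsrxp".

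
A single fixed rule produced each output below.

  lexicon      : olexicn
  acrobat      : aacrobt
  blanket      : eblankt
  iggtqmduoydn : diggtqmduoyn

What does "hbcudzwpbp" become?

Looking at the pairs, the operation is to move the last character to the front, then swap the first and last characters.
Applying both steps to "hbcudzwpbp": "phbcudzwpb", then "bhbcudzwpp".

bhbcudzwpp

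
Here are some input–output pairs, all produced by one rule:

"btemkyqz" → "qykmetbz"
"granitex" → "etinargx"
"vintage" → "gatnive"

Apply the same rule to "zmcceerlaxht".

What's happening: move the last character to the front, then reverse the string.
Applying both steps to "zmcceerlaxht": "tzmcceerlaxh", then "hxalreeccmzt".

hxalreeccmzt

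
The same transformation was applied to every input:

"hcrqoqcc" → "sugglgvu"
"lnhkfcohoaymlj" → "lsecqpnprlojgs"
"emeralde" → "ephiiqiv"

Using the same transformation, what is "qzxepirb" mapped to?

tmvfudbi

In each case the input is transformed by: shift every letter 4 places forward in the alphabet (wrapping around), then swap the front and back halves of the string.
For "qzxepirb", step one produces "udbitmvf"; step two turns that into "tmvfudbi".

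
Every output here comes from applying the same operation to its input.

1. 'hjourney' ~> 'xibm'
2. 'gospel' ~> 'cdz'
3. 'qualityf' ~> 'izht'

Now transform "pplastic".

In each case the input is transformed by: keep every other character starting from the second (positions 2nd, 4th, 6th, ...), then shift every letter 12 places backward in the alphabet (wrapping around).
On "pplastic" that produces "dohq".

dohq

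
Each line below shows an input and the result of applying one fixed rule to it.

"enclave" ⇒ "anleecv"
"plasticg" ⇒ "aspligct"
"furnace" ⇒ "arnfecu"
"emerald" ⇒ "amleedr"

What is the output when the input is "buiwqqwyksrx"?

bxwwusrqqkiy

In each case the input is transformed by: sort the characters into reverse alphabetical order, then swap the first and last characters.
On "buiwqqwyksrx": the first step gives "yxwwusrqqkib", and the second then gives "bxwwusrqqkiy".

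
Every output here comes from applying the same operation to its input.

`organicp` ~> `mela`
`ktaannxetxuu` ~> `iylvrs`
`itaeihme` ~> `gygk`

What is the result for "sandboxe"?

qlzv

The rule is to keep every other character starting from the first (positions 1st, 3rd, 5th, ...), then shift every letter 2 places backward in the alphabet (wrapping around).
Starting from "sandboxe": after the first operation, "snbx"; after the second, "qlzv".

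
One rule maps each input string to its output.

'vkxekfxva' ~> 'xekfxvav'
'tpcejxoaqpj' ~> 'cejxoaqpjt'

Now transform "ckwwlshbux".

In each case the input is transformed by: move the first character to the end, then delete the first character.
"ckwwlshbux" → "kwwlshbuxc" → "wwlshbuxc".

wwlshbuxc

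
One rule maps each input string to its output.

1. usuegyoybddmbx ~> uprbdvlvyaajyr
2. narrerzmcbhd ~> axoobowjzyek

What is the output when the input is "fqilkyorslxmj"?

The pattern: swap the first and last characters, then shift every letter 3 places backward in the alphabet (wrapping around).
On "fqilkyorslxmj" that produces "gnfihvlopiujc".
(Check on "usuegyoybddmbx": → "xsuegyoybddmbu" → "uprbdvlvyaajyr" ✓)

gnfihvlopiujc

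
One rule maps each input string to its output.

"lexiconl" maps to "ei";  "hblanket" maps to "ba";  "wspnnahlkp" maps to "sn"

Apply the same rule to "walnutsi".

The transformation: keep every other character starting from the second (positions 2nd, 4th, 6th, ...), then keep only the first 2 characters.
For "walnutsi", step one produces "anti"; step two turns that into "an".

an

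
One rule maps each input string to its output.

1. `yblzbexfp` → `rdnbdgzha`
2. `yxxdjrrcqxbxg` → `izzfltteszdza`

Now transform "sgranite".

gitcpkvu

The rule is to swap the first and last characters, then shift every letter 2 places forward in the alphabet (wrapping around).
So "sgranite" becomes "gitcpkvu".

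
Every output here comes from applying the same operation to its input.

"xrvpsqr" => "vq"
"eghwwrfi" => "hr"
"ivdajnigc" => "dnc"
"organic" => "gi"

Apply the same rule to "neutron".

uo

Each output is the input with this applied: keep one character in every 3, starting at position 3 (positions 3rd, 6th, 9th, ...).
So "neutron" becomes "uo".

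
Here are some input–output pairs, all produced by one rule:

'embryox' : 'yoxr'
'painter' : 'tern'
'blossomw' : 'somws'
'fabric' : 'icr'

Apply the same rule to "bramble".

The transformation: delete the first 3 characters, then move the first character to the end.
"bramble" → "mble" → "blem".

blem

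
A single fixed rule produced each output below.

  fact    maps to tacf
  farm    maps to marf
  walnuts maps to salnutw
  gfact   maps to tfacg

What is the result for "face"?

eacf

Each output is the input with this applied: swap the first and last characters.
Applying that to "face" gives "eacf".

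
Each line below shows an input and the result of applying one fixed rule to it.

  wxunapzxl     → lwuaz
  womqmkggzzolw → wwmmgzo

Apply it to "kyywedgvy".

ykyeg

Rule — keep every other character starting from the first (positions 1st, 3rd, 5th, ...), then move the last character to the front.
Working it through for "kyywedgvy": intermediate "kyegy", final "ykyeg".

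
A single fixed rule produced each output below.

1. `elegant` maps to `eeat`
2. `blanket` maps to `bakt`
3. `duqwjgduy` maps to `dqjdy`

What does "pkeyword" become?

pewr

The pattern: keep every other character starting from the first (positions 1st, 3rd, 5th, ...).
On "pkeyword" that produces "pewr".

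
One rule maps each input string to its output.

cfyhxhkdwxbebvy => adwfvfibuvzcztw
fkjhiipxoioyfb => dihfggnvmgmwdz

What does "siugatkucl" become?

qgseyrisaj

Rule — shift every letter 2 places backward in the alphabet (wrapping around).
So "siugatkucl" becomes "qgseyrisaj".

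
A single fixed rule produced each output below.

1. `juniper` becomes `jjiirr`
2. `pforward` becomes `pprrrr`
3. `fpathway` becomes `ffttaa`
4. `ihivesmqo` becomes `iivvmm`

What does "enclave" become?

The rule is to keep one character in every 3, starting at position 1 (positions 1st, 4th, 7th, ...), then double every character.
Applying that to "enclave" gives "eellee".

eellee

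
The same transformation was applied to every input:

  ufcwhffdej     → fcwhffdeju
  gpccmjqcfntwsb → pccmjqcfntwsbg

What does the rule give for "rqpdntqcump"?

qpdntqcumpr

In each case the input is transformed by: move the first character to the end.
"rqpdntqcump" → "qpdntqcumpr".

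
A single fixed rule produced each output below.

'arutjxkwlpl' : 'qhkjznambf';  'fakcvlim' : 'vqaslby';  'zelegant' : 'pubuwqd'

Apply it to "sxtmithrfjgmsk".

In each case the input is transformed by: delete the last character, then shift every letter 10 places backward in the alphabet (wrapping around).
For "sxtmithrfjgmsk", step one produces "sxtmithrfjgms"; step two turns that into "injcyjxhvzwci".

injcyjxhvzwci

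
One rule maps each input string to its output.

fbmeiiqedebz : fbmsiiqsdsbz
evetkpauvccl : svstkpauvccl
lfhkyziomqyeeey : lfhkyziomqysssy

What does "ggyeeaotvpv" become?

ggyssaotvpv

What's happening: replace every "e" with "s".
For "ggyeeaotvpv" the result is "ggyssaotvpv".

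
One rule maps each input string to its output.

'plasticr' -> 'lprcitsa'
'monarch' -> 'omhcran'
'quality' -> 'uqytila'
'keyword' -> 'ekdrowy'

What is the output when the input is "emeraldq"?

The transformation: reverse the string, then move the last 2 characters to the front (rotate right by 2).
Starting from "emeraldq": after the first operation, "qdlareme"; after the second, "meqdlare".

meqdlare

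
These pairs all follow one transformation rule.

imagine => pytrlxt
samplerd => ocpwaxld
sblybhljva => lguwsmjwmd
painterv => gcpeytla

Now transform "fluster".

Each output is the input with this applied: shift every letter 11 places forward in the alphabet (wrapping around), then reverse the string.
Applying both steps to "fluster": "qwfdepc", then "cpedfwq".

cpedfwq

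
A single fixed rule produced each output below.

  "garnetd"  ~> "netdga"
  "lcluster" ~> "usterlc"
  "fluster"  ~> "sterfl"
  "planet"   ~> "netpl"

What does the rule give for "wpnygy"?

Each output is the input with this applied: move the first 2 characters to the end (rotate left by 2), then delete the first character.
Applying that to "wpnygy" gives "ygywp".

ygywp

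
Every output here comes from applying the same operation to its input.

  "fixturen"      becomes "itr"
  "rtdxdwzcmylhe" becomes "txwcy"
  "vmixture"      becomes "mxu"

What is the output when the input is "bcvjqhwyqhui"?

cjhyh

Looking at the pairs, the operation is to keep every other character starting from the second (positions 2nd, 4th, 6th, ...), then delete the last character.
Starting from "bcvjqhwyqhui": after the first operation, "cjhyhi"; after the second, "cjhyh".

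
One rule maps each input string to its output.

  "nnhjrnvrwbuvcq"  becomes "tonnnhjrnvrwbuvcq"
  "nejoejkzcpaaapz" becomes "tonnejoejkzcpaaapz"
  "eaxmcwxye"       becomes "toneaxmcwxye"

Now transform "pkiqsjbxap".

tonpkiqsjbxap

The transformation: prepend "ton".
Applying that to "pkiqsjbxap" gives "tonpkiqsjbxap".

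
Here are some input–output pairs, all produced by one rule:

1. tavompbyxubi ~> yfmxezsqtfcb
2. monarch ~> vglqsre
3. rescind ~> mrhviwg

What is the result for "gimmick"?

mgokmqq

What's happening: move the last 3 characters to the front (rotate right by 3), then shift every letter 4 places forward in the alphabet (wrapping around).
For "gimmick", step one produces "ickgimm"; step two turns that into "mgokmqq".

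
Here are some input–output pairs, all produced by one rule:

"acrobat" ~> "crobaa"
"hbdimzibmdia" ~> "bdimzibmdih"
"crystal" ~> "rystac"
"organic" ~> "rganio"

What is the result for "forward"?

Looking at the pairs, the operation is to delete the last character, then move the first character to the end.
Applying that to "forward" gives "orwarf".

orwarf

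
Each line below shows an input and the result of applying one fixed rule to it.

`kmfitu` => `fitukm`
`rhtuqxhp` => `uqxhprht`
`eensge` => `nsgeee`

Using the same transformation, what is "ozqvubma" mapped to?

vubmaozq

The rule is to swap the front and back halves of the string, then move the last character to the front.
Applying that to "ozqvubma" gives "vubmaozq".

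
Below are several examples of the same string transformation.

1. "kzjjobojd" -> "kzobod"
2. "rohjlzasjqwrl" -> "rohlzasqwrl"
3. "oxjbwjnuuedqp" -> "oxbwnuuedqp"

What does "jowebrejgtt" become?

owebregtt

In each case the input is transformed by: remove every "j".
Applying that to "jowebrejgtt" gives "owebregtt".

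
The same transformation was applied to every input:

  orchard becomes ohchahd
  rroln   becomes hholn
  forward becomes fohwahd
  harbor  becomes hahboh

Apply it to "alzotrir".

Looking at the pairs, the operation is to replace every "r" with "h".
So "alzotrir" becomes "alzothih".

alzothih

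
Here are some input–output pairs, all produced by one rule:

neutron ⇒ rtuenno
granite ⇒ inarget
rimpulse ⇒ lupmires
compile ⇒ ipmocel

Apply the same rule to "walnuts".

What's happening: move the last 2 characters to the front (rotate right by 2), then reverse the string.
"walnuts" → "tswalnu" → "unlawst".

unlawst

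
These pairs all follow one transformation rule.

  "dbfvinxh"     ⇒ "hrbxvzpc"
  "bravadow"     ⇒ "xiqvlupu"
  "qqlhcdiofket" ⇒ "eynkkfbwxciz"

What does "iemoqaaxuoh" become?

oibcygikuur

Each output is the input with this applied: move the last 3 characters to the front (rotate right by 3), then shift every letter 6 places backward in the alphabet (wrapping around).
"iemoqaaxuoh" → "uohiemoqaax" → "oibcygikuur".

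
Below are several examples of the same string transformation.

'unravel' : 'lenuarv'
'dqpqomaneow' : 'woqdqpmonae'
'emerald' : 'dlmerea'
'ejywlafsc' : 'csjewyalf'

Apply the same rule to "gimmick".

The rule is to move the last 2 characters to the front (rotate right by 2), then swap each adjacent pair of characters (1↔2, 3↔4, ...).
Doing the same to "gimmick": "kcigmmi".

kcigmmi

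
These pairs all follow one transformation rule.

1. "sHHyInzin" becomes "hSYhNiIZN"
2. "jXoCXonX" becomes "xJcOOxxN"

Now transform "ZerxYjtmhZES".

The rule is to flip the case of every letter, then swap each adjacent pair of characters (1↔2, 3↔4, ...).
Applying both steps to "ZerxYjtmhZES": "zERXyJTMHzes", then "EzXRJyMTzHse".

EzXRJyMTzHse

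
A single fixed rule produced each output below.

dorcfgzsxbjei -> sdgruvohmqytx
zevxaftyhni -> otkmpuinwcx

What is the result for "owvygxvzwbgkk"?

dlknvmkolqvzz

The rule is to shift every letter 11 places backward in the alphabet (wrapping around).
Applying that to "owvygxvzwbgkk" gives "dlknvmkolqvzz".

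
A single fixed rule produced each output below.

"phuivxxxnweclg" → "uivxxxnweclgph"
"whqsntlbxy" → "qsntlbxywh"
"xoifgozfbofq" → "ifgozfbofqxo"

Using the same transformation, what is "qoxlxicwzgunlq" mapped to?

In each case the input is transformed by: move the first 2 characters to the end (rotate left by 2).
On "qoxlxicwzgunlq" that produces "xlxicwzgunlqqo".

xlxicwzgunlqqo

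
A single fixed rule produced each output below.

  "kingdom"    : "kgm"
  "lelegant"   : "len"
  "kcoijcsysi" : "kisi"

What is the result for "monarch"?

The pattern: keep one character in every 3, starting at position 1 (positions 1st, 4th, 7th, ...).
So "monarch" becomes "mah".

mah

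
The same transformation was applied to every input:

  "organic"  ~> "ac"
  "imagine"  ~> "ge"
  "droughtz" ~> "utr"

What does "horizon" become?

in

Looking at the pairs, the operation is to move the first 2 characters to the end (rotate left by 2), then keep one character in every 3, starting at position 2 (positions 2nd, 5th, 8th, ...).
Working it through for "horizon": intermediate "rizonho", final "in".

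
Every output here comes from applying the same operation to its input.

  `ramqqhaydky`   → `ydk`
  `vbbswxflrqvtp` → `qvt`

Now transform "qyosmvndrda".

In each case the input is transformed by: move the last character to the front, then keep only the last 3 characters.
Applying both steps to "qyosmvndrda": "aqyosmvndrd", then "drd".

drd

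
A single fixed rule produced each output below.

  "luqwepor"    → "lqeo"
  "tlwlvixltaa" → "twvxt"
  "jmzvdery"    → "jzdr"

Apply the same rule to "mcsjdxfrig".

Looking at the pairs, the operation is to swap each adjacent pair of characters (1↔2, 3↔4, ...), then keep every other character starting from the second (positions 2nd, 4th, 6th, ...).
Applying both steps to "mcsjdxfrig": "cmjsxdrfgi", then "msdfi".
(Check on "tlwlvixltaa": → "ltlwivlxata" → "twvxt" ✓)

msdfi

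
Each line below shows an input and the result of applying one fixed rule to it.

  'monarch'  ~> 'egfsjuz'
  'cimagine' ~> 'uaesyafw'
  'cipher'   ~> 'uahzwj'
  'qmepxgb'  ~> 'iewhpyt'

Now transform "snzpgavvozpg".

kfrhysnngrhy

In each case the input is transformed by: shift every letter 8 places backward in the alphabet (wrapping around).
"snzpgavvozpg" → "kfrhysnngrhy".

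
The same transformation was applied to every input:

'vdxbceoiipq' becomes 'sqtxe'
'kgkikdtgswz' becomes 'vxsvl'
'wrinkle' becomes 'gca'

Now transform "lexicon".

What's happening: keep every other character starting from the second (positions 2nd, 4th, 6th, ...), then shift every letter 11 places backward in the alphabet (wrapping around).
"lexicon" → "eio" → "txd".
(Check on "wrinkle": → "rnl" → "gca" ✓)

txd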